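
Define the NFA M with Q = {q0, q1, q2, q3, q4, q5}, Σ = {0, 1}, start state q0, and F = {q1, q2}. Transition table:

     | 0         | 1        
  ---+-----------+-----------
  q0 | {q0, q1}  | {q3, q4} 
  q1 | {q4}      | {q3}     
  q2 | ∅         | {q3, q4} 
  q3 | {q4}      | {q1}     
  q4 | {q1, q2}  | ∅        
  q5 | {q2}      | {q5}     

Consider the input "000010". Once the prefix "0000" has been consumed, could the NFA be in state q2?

Start in {q0}.
Read '0': {q0} → {q0, q1}.
Read '0': {q0, q1} → {q0, q1, q4}.
Read '0': {q0, q1, q4} → {q0, q1, q2, q4}.
Read '0': {q0, q1, q2, q4} → {q0, q1, q2, q4}.
State q2 is in {q0, q1, q2, q4}.

Yes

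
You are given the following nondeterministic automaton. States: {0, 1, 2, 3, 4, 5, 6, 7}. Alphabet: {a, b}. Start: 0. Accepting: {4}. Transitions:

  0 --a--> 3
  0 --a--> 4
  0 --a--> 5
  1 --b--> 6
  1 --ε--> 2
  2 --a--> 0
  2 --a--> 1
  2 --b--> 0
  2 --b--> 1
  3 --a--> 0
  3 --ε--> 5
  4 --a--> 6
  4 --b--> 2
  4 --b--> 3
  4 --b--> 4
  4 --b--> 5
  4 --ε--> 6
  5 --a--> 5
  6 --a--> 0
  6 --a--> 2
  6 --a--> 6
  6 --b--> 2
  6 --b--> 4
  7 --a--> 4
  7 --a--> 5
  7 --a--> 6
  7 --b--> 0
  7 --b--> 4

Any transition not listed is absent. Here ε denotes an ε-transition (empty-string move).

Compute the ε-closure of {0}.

Begin with {0}.
No ε-moves leave this set, so the closure equals the set itself.

{0}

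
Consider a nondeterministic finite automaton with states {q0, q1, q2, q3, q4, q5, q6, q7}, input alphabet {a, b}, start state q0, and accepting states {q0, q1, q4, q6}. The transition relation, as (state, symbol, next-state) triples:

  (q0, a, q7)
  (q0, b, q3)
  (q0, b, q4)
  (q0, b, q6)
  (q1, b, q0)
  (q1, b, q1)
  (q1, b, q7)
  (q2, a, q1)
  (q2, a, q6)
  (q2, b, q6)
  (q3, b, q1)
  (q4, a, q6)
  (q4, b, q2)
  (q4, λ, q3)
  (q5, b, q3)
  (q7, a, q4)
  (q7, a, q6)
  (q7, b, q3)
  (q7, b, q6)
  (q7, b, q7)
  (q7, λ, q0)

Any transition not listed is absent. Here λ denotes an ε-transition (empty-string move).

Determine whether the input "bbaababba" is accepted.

No

Start in {q0}.
Read 'b': q0→{q3, q4, q6}; now {q3, q4, q6}.
Read 'b': q3→{q1}, q4→{q2}, q6→∅; now {q1, q2}.
Read 'a': q1→∅, q2→{q1, q6}; now {q1, q6}.
Read 'a': q1→∅, q6→∅; now ∅.
The set is empty and remains empty for the remaining 5 symbols.
The final set ∅ contains no accepting state.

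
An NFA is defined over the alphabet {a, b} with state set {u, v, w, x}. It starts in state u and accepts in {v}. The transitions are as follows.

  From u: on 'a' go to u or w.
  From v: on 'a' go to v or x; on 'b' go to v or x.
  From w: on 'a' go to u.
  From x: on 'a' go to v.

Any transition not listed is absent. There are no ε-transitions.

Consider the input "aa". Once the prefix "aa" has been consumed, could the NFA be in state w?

Yes

Start in {u}.
Read 'a': u→{u, w}; now {u, w}.
Read 'a': u→{u, w}, w→{u}; now {u, w}.
State w is in {u, w}.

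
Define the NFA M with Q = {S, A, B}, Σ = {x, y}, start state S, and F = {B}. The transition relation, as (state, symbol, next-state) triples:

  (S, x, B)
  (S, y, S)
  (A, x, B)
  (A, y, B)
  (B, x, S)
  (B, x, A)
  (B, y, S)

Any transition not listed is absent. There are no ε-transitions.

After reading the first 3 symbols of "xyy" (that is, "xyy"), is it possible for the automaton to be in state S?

Yes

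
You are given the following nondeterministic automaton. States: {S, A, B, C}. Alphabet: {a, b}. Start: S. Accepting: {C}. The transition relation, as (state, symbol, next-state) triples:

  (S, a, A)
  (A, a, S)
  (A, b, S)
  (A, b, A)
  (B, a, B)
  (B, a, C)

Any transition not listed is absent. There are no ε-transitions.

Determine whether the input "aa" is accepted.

Start in {S}.
Read 'a': S→{A}; now {A}.
Read 'a': A→{S}; now {S}.
The final set {S} contains no accepting state.

No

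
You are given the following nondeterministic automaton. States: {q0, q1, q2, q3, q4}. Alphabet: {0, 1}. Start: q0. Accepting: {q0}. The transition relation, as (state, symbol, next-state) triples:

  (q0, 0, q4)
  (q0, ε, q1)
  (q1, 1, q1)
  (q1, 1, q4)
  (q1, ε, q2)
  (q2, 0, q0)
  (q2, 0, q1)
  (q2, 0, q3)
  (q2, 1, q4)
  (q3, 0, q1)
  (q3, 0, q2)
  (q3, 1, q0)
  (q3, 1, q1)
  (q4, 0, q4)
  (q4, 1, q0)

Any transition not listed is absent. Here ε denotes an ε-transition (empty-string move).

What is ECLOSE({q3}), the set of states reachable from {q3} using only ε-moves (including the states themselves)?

Begin with {q3}.
No ε-moves leave this set, so the closure equals the set itself.

{q3}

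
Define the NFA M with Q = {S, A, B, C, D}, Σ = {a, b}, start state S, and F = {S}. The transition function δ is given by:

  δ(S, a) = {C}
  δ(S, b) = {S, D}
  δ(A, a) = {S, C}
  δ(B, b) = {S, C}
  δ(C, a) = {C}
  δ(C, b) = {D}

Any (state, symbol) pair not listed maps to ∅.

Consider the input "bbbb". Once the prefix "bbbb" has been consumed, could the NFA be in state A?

No

Start in {S}.
Read 'b': {S} → {S, D}.
Read 'b': {S, D} → {S, D}.
Read 'b': {S, D} → {S, D}.
Read 'b': {S, D} → {S, D}.
State A is not in {S, D}.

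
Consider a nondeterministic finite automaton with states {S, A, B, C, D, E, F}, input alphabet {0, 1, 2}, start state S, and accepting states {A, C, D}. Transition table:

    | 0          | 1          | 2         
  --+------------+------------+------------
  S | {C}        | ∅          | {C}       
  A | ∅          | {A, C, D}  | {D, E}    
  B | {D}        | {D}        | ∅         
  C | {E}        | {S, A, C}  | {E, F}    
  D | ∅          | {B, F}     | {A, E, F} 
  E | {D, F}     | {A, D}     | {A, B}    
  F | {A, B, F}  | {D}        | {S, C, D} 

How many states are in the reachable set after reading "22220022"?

Start in {S}.
Read '2': {S} → {C}.
Read '2': {C} → {E, F}.
Read '2': {E, F} → {S, A, B, C, D}.
Read '2': {S, A, B, C, D} → {A, C, D, E, F}.
Read '0': {A, C, D, E, F} → {A, B, D, E, F}.
Read '0': {A, B, D, E, F} → {A, B, D, F}.
Read '2': {A, B, D, F} → {S, A, C, D, E, F}.
Read '2': {S, A, C, D, E, F} → {S, A, B, C, D, E, F}.
That set has 7 states.

7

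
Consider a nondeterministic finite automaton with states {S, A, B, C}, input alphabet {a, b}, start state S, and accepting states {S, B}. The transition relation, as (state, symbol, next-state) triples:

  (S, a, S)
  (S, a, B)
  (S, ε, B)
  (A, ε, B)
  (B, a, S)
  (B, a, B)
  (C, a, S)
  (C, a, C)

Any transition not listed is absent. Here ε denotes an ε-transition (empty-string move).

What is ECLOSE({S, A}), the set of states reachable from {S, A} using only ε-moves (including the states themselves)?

{S, A, B}

Begin with {S, A}.
ε-move A → B; add B.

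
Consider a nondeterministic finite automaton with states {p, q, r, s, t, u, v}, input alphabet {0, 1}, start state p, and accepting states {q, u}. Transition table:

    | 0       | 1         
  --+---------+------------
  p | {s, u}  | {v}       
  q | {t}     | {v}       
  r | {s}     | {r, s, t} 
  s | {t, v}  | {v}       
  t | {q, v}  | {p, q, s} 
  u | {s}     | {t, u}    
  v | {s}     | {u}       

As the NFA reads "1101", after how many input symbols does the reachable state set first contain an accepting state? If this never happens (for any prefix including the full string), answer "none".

2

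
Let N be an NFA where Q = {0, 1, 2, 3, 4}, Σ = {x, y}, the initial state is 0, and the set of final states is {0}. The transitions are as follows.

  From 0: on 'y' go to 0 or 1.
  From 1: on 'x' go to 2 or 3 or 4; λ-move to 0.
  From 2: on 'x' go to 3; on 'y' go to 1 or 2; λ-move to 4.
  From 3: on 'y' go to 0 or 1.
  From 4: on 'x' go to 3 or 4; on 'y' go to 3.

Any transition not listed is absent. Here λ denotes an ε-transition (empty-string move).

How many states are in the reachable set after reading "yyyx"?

Start in {0}.
Read 'y': 0→{0, 1}; now {0, 1}.
Read 'y': 0→{0, 1}, 1→∅; now {0, 1}.
Read 'y': 0→{0, 1}, 1→∅; now {0, 1}.
Read 'x': 0→∅, 1→{2, 3, 4}; now {2, 3, 4}.
That set has 3 states.

3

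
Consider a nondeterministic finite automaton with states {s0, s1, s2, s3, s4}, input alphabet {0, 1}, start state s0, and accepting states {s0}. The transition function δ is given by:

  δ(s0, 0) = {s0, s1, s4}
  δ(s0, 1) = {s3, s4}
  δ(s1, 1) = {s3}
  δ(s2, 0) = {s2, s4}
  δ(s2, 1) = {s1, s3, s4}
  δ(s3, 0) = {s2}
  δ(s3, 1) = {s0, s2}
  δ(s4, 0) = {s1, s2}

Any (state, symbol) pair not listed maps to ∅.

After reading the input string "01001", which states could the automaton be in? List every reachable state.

Start in {s0}.
Read '0': {s0} → {s0, s1, s4}.
Read '1': {s0, s1, s4} → {s3, s4}.
Read '0': {s3, s4} → {s1, s2}.
Read '0': {s1, s2} → {s2, s4}.
Read '1': {s2, s4} → {s1, s3, s4}.

{s1, s3, s4}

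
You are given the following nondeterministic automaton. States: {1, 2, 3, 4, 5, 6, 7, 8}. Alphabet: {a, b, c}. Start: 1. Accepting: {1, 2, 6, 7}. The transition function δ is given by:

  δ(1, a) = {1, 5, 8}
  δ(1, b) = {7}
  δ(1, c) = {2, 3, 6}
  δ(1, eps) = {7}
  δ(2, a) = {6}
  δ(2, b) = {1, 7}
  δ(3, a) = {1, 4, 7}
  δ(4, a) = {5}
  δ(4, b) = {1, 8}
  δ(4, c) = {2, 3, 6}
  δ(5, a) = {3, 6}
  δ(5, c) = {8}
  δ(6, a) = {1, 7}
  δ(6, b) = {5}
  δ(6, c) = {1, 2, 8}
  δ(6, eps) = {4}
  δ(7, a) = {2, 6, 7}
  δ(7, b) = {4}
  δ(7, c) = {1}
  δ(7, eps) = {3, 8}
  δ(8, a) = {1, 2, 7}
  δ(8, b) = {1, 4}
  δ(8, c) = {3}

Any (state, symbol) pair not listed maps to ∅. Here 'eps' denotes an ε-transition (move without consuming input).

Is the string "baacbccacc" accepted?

Yes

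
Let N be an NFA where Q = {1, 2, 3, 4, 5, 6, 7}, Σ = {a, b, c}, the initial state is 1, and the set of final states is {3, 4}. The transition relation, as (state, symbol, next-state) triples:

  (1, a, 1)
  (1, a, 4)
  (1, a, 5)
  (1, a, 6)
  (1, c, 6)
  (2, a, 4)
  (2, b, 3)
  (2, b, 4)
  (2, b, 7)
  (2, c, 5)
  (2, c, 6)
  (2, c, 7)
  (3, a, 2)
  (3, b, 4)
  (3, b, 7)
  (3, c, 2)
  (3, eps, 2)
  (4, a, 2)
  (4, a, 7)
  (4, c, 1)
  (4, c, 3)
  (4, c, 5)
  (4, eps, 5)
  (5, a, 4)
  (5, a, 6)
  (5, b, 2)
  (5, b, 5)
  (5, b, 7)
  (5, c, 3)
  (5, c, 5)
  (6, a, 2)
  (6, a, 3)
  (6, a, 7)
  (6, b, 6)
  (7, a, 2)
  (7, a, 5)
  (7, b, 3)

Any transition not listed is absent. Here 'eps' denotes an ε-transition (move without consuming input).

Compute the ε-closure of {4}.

Begin with {4}.
ε-move 4 → 5; add 5.

{4, 5}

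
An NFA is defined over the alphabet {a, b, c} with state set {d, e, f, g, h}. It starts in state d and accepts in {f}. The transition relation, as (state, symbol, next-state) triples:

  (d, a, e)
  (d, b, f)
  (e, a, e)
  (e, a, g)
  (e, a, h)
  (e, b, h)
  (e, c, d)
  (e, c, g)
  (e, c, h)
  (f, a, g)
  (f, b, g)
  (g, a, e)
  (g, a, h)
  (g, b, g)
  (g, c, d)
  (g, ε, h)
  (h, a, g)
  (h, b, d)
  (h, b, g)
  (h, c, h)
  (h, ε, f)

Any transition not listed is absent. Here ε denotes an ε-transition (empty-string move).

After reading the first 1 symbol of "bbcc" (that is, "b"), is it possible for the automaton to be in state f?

Yes

Start in {d}.
Read 'b': d→{f}; now {f}.
State f is in {f}.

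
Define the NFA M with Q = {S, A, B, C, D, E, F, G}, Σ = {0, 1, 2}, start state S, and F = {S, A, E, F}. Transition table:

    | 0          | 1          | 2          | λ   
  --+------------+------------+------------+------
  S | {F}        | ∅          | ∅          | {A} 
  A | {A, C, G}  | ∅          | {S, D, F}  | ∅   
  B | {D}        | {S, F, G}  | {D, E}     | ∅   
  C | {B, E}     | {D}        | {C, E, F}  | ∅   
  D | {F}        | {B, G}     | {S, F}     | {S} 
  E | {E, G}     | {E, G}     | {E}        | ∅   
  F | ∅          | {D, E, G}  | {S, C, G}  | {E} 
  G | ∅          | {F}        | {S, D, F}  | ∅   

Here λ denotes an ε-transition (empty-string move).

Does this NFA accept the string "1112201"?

No

Start: ε-closure({S}) = {S, A}.
Read '1': S→∅, A→∅; now ∅.
The set is empty and remains empty for the remaining 6 symbols.
The final set ∅ contains no accepting state.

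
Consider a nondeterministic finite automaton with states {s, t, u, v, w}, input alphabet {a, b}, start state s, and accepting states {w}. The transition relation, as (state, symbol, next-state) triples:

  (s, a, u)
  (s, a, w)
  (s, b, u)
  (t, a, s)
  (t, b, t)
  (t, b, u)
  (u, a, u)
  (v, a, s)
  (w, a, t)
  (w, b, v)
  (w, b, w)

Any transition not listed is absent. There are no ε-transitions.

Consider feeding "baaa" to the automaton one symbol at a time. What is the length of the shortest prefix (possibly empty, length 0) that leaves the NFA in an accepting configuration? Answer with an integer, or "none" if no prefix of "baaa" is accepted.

none

Start in {s}.
Read 'b': s→{u}; now {u}.
Read 'a': u→{u}; now {u}.
Read 'a': u→{u}; now {u}.
Read 'a': u→{u}; now {u}.
No reachable set along the way intersects F.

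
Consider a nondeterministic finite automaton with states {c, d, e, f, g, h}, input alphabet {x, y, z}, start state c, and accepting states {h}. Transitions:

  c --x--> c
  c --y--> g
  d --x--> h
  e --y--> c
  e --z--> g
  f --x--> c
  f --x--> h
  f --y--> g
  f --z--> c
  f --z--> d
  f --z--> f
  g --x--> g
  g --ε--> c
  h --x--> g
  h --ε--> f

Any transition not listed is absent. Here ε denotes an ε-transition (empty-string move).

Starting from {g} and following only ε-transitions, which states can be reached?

{c, g}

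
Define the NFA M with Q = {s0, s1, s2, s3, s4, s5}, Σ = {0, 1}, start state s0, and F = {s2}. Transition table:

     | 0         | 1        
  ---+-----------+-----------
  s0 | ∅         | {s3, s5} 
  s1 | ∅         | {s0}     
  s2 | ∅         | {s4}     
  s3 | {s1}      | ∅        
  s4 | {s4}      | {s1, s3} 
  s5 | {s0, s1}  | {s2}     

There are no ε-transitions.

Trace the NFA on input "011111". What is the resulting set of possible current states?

∅

Start in {s0}.
Read '0': s0→∅; now ∅.
The set is empty and remains empty for the remaining 5 symbols.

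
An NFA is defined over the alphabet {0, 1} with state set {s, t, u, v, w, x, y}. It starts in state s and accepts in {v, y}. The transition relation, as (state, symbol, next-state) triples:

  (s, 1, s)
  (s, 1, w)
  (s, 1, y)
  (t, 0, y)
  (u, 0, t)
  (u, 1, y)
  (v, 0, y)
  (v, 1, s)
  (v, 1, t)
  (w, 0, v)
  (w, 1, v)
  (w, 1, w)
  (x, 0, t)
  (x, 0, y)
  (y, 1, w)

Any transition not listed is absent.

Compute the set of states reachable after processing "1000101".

∅

Start in {s}.
Read '1': s→{s, w, y}; now {s, w, y}.
Read '0': s→∅, w→{v}, y→∅; now {v}.
Read '0': v→{y}; now {y}.
Read '0': y→∅; now ∅.
The set is empty and remains empty for the remaining 3 symbols.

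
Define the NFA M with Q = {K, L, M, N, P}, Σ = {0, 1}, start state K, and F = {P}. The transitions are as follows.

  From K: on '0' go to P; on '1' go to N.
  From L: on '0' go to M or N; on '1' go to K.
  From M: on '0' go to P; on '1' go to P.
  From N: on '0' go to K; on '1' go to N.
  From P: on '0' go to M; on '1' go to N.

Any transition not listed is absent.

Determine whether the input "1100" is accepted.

Start in {K}.
Read '1': {K} → {N}.
Read '1': {N} → {N}.
Read '0': {N} → {K}.
Read '0': {K} → {P}.
The final set {P} contains the accepting state P.

Yes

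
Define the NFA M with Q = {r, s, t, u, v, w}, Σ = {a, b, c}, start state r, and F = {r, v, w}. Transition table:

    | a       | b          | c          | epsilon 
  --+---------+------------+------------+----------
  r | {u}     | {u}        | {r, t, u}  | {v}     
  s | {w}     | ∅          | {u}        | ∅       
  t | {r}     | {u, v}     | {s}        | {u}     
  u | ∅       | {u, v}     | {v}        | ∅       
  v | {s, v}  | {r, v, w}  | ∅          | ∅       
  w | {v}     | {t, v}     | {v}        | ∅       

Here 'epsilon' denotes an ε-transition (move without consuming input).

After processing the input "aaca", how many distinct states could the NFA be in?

2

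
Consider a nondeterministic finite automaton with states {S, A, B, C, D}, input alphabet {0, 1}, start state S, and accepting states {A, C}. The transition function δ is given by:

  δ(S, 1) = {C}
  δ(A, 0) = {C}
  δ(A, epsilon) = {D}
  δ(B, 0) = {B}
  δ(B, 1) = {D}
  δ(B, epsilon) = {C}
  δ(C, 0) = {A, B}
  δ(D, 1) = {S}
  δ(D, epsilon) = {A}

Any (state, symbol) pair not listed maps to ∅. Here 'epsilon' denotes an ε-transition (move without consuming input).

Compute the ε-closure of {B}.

{B, C}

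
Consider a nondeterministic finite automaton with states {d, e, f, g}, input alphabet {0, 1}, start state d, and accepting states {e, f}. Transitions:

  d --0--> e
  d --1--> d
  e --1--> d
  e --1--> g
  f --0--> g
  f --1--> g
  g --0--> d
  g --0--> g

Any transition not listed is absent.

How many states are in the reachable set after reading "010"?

Start in {d}.
Read '0': d→{e}; now {e}.
Read '1': e→{d, g}; now {d, g}.
Read '0': d→{e}, g→{d, g}; now {d, e, g}.
That set has 3 states.

3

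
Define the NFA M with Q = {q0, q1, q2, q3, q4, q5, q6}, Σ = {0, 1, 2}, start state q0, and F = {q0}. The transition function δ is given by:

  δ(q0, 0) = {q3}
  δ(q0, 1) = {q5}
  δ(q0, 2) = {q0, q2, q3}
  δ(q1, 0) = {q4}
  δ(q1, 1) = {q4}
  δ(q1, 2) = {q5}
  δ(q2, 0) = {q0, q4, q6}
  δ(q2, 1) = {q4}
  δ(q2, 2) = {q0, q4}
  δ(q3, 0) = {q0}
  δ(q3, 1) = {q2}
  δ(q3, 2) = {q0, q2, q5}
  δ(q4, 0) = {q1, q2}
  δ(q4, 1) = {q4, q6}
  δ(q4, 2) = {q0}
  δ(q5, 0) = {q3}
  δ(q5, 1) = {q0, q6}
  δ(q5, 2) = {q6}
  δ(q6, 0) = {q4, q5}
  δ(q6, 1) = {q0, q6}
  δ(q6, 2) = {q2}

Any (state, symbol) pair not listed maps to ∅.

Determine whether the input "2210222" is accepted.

Start in {q0}.
Read '2': {q0} → {q0, q2, q3}.
Read '2': {q0, q2, q3} → {q0, q2, q3, q4, q5}.
Read '1': {q0, q2, q3, q4, q5} → {q0, q2, q4, q5, q6}.
Read '0': {q0, q2, q4, q5, q6} → {q0, q1, q2, q3, q4, q5, q6}.
Read '2': {q0, q1, q2, q3, q4, q5, q6} → {q0, q2, q3, q4, q5, q6}.
Read '2': {q0, q2, q3, q4, q5, q6} → {q0, q2, q3, q4, q5, q6}.
Read '2': {q0, q2, q3, q4, q5, q6} → {q0, q2, q3, q4, q5, q6}.
The final set {q0, q2, q3, q4, q5, q6} contains the accepting state q0.

Yes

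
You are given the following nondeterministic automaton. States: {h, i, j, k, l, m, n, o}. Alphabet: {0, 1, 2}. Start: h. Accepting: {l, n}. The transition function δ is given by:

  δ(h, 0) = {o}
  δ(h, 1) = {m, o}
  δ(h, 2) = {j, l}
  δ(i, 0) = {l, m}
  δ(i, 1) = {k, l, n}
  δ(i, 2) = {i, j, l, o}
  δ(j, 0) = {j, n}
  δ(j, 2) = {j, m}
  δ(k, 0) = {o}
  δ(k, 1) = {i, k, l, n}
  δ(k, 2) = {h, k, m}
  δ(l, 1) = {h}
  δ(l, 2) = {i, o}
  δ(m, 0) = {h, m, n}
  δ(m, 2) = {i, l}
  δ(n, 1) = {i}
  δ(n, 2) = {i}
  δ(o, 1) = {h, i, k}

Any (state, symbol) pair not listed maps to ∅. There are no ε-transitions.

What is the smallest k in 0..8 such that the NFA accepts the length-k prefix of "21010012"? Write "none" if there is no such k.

Start in {h}.
Read '2': h→{j, l}; now {j, l}.
None of the earlier sets intersect F, but {j, l} does.

1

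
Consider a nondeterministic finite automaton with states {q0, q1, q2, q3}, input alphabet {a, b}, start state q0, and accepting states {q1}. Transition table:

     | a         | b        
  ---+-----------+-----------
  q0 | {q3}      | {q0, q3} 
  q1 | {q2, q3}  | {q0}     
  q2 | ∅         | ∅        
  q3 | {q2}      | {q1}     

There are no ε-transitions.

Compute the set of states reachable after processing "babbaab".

Start in {q0}.
Read 'b': {q0} → {q0, q3}.
Read 'a': {q0, q3} → {q2, q3}.
Read 'b': {q2, q3} → {q1}.
Read 'b': {q1} → {q0}.
Read 'a': {q0} → {q3}.
Read 'a': {q3} → {q2}.
Read 'b': {q2} → ∅.

∅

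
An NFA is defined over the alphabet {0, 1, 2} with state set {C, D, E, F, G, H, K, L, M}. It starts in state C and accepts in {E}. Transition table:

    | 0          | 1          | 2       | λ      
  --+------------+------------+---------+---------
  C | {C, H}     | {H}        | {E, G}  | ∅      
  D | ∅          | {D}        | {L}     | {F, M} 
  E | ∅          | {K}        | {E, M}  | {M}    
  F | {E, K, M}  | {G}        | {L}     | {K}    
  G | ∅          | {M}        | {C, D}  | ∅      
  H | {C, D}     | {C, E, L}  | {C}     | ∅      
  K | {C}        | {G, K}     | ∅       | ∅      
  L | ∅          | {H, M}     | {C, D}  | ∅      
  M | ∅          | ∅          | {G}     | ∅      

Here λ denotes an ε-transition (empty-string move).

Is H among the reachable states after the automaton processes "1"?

Yes

Start in {C}.
Read '1': {C} → {H}.
State H is in {H}.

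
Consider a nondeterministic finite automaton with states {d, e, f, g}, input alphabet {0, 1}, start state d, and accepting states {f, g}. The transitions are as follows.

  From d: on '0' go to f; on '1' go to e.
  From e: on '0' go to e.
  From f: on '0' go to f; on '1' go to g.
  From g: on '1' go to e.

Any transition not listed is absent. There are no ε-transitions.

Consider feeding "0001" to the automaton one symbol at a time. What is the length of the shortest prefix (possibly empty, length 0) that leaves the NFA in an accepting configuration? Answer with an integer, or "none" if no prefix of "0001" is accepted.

1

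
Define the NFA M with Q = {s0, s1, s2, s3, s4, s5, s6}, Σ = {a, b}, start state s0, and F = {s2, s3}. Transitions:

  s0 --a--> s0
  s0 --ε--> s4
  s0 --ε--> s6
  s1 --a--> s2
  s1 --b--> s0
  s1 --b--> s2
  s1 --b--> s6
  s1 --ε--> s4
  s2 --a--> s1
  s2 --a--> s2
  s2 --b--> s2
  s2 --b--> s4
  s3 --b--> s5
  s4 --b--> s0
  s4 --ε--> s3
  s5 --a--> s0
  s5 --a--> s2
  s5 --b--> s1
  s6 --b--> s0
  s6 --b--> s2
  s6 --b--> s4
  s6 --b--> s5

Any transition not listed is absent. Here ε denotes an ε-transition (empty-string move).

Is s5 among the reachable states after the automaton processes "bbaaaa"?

Start: ε-closure({s0}) = {s0, s3, s4, s6}.
Read 'b': {s0, s3, s4, s6} → {s0, s2, s3, s4, s5, s6}.
Read 'b': {s0, s2, s3, s4, s5, s6} → {s0, s1, s2, s3, s4, s5, s6}.
Read 'a': {s0, s1, s2, s3, s4, s5, s6} → {s0, s1, s2, s3, s4, s6}.
Read 'a': {s0, s1, s2, s3, s4, s6} → {s0, s1, s2, s3, s4, s6}.
Read 'a': {s0, s1, s2, s3, s4, s6} → {s0, s1, s2, s3, s4, s6}.
Read 'a': {s0, s1, s2, s3, s4, s6} → {s0, s1, s2, s3, s4, s6}.
State s5 is not in {s0, s1, s2, s3, s4, s6}.

No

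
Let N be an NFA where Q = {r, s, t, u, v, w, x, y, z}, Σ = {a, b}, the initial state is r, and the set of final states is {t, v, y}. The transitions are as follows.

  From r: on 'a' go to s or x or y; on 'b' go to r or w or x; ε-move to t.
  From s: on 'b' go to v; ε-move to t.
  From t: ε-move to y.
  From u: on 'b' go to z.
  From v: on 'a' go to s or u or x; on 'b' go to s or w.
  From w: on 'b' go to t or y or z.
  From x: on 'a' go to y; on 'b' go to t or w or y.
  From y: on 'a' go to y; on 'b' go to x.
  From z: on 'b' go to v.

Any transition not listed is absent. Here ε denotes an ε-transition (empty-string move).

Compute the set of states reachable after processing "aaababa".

{y}

Start: ε-closure({r}) = {r, t, y}.
Read 'a': {r, t, y} → {s, t, x, y}.
Read 'a': {s, t, x, y} → {y}.
Read 'a': {y} → {y}.
Read 'b': {y} → {x}.
Read 'a': {x} → {y}.
Read 'b': {y} → {x}.
Read 'a': {x} → {y}.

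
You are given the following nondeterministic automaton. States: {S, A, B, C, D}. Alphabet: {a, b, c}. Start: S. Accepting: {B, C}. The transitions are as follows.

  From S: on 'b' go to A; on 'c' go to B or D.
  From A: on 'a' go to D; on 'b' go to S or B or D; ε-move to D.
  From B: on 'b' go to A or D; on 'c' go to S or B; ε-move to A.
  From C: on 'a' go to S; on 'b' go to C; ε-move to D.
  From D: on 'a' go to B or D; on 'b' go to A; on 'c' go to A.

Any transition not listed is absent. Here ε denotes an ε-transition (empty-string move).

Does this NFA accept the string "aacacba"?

No

Start in {S}.
Read 'a': {S} → ∅.
The set is empty and remains empty for the remaining 6 symbols.
The final set ∅ contains no accepting state.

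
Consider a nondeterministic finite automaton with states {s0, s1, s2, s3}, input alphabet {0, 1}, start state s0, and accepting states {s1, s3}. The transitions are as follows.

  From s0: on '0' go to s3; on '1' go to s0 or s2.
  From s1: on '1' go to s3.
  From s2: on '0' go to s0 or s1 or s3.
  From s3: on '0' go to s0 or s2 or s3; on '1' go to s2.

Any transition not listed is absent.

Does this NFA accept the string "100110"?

Yes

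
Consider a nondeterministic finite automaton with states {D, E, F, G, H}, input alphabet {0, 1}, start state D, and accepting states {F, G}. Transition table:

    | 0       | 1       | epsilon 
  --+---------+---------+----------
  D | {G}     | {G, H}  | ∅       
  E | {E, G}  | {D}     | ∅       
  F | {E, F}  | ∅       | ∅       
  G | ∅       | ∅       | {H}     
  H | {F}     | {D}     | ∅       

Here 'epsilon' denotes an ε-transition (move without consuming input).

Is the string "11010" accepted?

Yes

Start in {D}.
Read '1': {D} → {G, H}.
Read '1': {G, H} → {D}.
Read '0': {D} → {G, H}.
Read '1': {G, H} → {D}.
Read '0': {D} → {G, H}.
The final set {G, H} contains the accepting state G.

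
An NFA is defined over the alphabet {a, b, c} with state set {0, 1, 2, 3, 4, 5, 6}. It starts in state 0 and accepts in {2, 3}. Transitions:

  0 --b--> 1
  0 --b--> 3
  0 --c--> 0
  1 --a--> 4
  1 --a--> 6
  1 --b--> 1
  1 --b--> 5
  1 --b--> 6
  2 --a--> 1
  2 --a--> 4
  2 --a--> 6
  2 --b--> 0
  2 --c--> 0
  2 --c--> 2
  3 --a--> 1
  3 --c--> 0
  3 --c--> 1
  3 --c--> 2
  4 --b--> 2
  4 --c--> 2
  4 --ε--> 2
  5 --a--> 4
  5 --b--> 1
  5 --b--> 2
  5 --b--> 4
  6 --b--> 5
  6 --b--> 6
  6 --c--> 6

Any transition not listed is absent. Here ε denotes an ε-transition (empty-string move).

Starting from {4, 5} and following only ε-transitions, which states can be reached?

{2, 4, 5}

Begin with {4, 5}.
ε-move 4 → 2; add 2.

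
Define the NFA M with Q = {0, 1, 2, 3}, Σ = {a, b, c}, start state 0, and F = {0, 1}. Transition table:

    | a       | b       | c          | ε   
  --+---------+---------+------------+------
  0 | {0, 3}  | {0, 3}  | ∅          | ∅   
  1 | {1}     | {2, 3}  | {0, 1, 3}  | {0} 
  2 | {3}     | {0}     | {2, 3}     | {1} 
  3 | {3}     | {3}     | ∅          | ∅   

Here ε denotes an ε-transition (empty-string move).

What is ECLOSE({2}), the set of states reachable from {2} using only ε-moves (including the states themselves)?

Begin with {2}.
ε-move 2 → 1; add 1.
ε-move 1 → 0; add 0.

{0, 1, 2}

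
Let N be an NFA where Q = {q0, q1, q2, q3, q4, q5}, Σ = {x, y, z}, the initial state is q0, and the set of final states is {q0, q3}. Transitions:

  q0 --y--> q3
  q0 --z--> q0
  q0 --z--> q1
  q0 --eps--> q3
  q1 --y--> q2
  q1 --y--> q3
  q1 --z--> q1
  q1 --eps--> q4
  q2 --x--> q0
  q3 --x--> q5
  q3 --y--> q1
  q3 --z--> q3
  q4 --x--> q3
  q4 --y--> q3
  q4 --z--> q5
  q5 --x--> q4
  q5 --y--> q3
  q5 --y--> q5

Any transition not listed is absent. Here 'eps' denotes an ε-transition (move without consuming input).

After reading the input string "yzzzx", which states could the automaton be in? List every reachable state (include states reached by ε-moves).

{q3, q4, q5}

Start: ε-closure({q0}) = {q0, q3}.
Read 'y': q0→{q3}, q3→{q1}; union {q1, q3}; ε-closure = {q1, q3, q4}.
Read 'z': q1→{q1}, q3→{q3}, q4→{q5}; union {q1, q3, q5}; ε-closure = {q1, q3, q4, q5}.
Read 'z': q1→{q1}, q3→{q3}, q4→{q5}, q5→∅; union {q1, q3, q5}; ε-closure = {q1, q3, q4, q5}.
Read 'z': q1→{q1}, q3→{q3}, q4→{q5}, q5→∅; union {q1, q3, q5}; ε-closure = {q1, q3, q4, q5}.
Read 'x': q1→∅, q3→{q5}, q4→{q3}, q5→{q4}; now {q3, q4, q5}.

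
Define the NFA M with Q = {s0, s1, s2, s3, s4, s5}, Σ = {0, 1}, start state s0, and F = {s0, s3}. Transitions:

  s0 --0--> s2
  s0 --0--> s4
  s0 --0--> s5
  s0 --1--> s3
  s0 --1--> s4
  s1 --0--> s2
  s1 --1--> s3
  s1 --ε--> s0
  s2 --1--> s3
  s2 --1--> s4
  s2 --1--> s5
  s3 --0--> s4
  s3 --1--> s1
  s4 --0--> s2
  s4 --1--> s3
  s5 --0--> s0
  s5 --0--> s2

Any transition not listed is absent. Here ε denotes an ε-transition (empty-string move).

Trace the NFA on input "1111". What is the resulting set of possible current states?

Start in {s0}.
Read '1': {s0} → {s3, s4}.
Read '1': {s3, s4} → {s0, s1, s3}.
Read '1': {s0, s1, s3} → {s0, s1, s3, s4}.
Read '1': {s0, s1, s3, s4} → {s0, s1, s3, s4}.

{s0, s1, s3, s4}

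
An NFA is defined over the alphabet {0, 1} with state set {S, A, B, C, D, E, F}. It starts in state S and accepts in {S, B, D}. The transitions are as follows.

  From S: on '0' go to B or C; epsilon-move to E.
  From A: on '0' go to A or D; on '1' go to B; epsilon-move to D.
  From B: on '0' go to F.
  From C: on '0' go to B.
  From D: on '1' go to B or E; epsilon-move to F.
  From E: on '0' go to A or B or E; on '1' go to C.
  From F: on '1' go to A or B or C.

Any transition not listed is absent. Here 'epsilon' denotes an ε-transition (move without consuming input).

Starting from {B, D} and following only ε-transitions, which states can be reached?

{B, D, F}

Begin with {B, D}.
ε-move D → F; add F.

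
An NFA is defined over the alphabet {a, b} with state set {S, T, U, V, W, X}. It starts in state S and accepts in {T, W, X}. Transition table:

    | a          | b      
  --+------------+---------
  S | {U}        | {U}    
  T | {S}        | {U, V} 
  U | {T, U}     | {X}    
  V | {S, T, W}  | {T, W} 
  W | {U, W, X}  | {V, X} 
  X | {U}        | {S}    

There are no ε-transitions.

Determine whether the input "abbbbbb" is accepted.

No

Start in {S}.
Read 'a': S→{U}; now {U}.
Read 'b': U→{X}; now {X}.
Read 'b': X→{S}; now {S}.
Read 'b': S→{U}; now {U}.
Read 'b': U→{X}; now {X}.
Read 'b': X→{S}; now {S}.
Read 'b': S→{U}; now {U}.
The final set {U} contains no accepting state.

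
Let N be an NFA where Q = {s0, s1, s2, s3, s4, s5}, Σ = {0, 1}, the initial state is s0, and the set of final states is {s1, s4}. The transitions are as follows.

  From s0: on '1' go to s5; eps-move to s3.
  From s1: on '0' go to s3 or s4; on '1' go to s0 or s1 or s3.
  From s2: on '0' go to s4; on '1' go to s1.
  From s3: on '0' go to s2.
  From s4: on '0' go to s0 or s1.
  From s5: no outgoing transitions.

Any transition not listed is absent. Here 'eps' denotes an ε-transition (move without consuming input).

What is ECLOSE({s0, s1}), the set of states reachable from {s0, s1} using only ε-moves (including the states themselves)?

Begin with {s0, s1}.
ε-move s0 → s3; add s3.

{s0, s1, s3}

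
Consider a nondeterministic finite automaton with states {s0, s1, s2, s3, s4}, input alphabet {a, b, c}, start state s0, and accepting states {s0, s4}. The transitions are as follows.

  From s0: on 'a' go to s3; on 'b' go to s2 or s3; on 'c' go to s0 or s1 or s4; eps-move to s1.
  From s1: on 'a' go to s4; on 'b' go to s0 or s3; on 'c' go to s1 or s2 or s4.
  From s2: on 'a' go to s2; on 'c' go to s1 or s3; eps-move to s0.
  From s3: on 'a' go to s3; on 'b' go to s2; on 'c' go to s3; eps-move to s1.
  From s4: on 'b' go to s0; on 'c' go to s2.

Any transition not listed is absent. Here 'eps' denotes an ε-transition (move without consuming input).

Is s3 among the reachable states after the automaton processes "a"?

Start: ε-closure({s0}) = {s0, s1}.
Read 'a': {s0, s1} → {s1, s3, s4}.
State s3 is in {s1, s3, s4}.

Yes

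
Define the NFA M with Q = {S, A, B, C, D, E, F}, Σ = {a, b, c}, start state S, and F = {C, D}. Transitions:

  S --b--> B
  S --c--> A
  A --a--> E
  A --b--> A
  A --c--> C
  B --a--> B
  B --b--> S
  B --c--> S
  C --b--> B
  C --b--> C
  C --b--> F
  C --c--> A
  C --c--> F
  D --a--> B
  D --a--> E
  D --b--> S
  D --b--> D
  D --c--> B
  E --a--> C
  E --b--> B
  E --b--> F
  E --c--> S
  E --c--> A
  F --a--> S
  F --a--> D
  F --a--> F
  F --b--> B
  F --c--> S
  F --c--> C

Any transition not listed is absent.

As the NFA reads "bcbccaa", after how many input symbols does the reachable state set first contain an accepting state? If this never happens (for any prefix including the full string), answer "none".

7

Start in {S}.
Read 'b': S→{B}; now {B}.
Read 'c': B→{S}; now {S}.
Read 'b': S→{B}; now {B}.
Read 'c': B→{S}; now {S}.
Read 'c': S→{A}; now {A}.
Read 'a': A→{E}; now {E}.
Read 'a': E→{C}; now {C}.
None of the earlier sets intersect F, but {C} does.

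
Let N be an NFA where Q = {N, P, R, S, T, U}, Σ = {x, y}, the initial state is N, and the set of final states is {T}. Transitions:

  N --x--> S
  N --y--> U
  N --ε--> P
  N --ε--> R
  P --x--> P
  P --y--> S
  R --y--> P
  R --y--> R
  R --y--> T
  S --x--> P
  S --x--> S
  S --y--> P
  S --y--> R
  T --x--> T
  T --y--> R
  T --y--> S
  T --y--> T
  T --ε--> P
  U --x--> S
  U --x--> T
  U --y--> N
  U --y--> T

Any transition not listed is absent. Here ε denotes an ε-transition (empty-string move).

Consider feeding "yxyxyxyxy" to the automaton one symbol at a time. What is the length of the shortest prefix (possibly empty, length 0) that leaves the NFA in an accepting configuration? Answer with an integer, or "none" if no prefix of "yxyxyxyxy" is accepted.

1

Start: ε-closure({N}) = {N, P, R}.
Read 'y': N→{U}, P→{S}, R→{P, R, T}; now {P, R, S, T, U}.
None of the earlier sets intersect F, but {P, R, S, T, U} does.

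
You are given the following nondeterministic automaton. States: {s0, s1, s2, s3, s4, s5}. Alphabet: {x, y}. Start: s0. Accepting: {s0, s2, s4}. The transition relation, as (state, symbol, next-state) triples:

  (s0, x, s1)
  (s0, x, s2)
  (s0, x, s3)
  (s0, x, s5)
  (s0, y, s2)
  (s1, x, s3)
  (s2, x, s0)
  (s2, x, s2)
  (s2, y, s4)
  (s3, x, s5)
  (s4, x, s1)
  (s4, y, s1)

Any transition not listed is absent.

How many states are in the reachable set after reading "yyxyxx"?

Start in {s0}.
Read 'y': {s0} → {s2}.
Read 'y': {s2} → {s4}.
Read 'x': {s4} → {s1}.
Read 'y': {s1} → ∅.
The set is empty and remains empty for the remaining 2 symbols.
That set has 0 states.

0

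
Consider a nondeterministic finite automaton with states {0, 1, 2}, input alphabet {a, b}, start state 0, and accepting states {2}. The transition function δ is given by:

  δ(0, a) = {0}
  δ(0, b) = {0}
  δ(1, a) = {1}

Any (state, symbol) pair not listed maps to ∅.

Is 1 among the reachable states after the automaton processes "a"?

Start in {0}.
Read 'a': 0→{0}; now {0}.
State 1 is not in {0}.

No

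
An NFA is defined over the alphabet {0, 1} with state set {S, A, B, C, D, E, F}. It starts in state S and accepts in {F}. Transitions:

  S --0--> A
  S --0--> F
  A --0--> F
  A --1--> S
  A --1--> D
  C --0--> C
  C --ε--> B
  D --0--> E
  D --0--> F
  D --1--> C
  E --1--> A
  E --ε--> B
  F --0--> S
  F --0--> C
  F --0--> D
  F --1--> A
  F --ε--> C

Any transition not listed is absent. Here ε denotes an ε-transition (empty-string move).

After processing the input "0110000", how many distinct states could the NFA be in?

7

Start in {S}.
Read '0': {S} → {A, B, C, F}.
Read '1': {A, B, C, F} → {S, A, D}.
Read '1': {S, A, D} → {S, B, C, D}.
Read '0': {S, B, C, D} → {A, B, C, E, F}.
Read '0': {A, B, C, E, F} → {S, B, C, D, F}.
Read '0': {S, B, C, D, F} → {S, A, B, C, D, E, F}.
Read '0': {S, A, B, C, D, E, F} → {S, A, B, C, D, E, F}.
That set has 7 states.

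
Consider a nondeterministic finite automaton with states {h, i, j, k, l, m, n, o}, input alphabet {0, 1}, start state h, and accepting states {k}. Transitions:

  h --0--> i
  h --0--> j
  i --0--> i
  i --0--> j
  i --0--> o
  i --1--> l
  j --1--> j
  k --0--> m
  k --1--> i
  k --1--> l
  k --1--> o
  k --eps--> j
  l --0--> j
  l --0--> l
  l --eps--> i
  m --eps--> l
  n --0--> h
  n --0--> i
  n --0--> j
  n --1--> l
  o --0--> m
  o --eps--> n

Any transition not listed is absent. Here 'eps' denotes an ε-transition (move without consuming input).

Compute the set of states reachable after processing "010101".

{i, j, l}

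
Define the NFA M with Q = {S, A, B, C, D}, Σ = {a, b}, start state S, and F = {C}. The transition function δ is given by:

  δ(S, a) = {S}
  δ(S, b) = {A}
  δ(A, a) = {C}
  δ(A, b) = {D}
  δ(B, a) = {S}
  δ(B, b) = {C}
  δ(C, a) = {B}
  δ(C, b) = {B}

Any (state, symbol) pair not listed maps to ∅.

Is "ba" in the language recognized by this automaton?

Yes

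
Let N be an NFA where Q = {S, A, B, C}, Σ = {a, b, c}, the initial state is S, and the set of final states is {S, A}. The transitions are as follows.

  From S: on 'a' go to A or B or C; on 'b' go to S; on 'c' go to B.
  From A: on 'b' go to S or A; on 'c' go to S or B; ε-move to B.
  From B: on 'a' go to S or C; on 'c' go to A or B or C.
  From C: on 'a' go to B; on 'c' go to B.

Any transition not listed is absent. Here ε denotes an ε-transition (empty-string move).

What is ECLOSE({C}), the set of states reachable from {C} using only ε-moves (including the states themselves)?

{C}

Begin with {C}.
No ε-moves leave this set, so the closure equals the set itself.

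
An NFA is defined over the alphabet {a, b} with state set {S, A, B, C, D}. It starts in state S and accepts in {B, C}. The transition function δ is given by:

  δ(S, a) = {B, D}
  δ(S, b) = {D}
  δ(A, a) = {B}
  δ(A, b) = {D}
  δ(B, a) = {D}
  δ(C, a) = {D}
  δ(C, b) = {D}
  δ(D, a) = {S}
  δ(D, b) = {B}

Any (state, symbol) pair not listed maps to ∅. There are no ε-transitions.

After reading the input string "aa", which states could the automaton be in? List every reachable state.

{S, D}

Start in {S}.
Read 'a': {S} → {B, D}.
Read 'a': {B, D} → {S, D}.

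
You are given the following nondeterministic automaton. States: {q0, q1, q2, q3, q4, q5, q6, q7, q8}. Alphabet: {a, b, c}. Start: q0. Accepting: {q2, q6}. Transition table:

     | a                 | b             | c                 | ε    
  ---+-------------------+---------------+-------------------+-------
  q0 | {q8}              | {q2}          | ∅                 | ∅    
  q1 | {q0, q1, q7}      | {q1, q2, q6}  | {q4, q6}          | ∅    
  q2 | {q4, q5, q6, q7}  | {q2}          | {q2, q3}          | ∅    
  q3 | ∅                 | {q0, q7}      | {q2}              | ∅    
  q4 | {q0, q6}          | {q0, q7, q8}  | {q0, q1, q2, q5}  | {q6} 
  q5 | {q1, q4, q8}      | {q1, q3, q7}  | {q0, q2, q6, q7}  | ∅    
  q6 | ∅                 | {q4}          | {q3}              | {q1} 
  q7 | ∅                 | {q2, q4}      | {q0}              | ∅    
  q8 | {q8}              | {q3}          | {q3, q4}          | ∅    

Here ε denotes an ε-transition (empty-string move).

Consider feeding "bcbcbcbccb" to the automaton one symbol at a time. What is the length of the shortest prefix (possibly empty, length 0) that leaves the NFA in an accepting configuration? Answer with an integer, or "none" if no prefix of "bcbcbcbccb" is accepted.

1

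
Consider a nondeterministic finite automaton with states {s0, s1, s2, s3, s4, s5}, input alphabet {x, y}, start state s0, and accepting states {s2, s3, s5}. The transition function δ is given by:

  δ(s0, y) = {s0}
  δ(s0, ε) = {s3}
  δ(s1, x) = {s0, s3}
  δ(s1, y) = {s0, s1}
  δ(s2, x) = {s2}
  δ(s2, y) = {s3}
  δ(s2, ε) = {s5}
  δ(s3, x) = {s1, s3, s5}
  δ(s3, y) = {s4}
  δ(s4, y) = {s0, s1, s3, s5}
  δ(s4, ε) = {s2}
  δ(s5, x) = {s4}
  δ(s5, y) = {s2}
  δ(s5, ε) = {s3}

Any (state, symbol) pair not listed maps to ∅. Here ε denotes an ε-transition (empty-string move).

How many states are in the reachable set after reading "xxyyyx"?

Start: ε-closure({s0}) = {s0, s3}.
Read 'x': {s0, s3} → {s1, s3, s5}.
Read 'x': {s1, s3, s5} → {s0, s1, s2, s3, s4, s5}.
Read 'y': {s0, s1, s2, s3, s4, s5} → {s0, s1, s2, s3, s4, s5}.
Read 'y': {s0, s1, s2, s3, s4, s5} → {s0, s1, s2, s3, s4, s5}.
Read 'y': {s0, s1, s2, s3, s4, s5} → {s0, s1, s2, s3, s4, s5}.
Read 'x': {s0, s1, s2, s3, s4, s5} → {s0, s1, s2, s3, s4, s5}.
That set has 6 states.

6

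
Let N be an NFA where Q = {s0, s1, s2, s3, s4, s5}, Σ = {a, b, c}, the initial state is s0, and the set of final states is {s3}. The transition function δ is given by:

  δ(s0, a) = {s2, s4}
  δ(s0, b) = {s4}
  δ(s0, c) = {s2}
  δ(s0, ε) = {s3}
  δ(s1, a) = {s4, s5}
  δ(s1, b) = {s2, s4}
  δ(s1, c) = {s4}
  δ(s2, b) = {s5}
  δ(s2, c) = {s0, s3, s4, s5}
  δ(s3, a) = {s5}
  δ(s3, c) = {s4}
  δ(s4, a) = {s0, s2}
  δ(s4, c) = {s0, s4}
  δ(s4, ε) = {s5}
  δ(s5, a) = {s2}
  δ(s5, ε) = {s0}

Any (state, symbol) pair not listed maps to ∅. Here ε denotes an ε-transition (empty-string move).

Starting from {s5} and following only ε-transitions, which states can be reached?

{s0, s3, s5}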